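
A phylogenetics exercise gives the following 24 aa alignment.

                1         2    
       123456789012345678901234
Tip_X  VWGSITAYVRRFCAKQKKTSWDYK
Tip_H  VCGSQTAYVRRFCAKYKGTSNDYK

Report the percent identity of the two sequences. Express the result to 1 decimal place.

79.2%

Mismatches occur at site 2 (W↔C), site 5 (I↔Q), site 16 (Q↔Y), site 18 (K↔G), site 21 (W↔N).
19 of the 24 sites match, so the percent identity is 19/24 × 100 = 79.2%.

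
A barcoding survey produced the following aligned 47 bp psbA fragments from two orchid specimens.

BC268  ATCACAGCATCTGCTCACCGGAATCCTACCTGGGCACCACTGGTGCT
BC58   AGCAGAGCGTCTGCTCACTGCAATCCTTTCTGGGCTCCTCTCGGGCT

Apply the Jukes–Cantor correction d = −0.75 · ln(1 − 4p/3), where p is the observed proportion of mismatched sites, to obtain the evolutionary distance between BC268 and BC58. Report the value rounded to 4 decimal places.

0.2805

Differing sites — 2:T/G; 5:C/G; 9:A/G; 19:C/T; 21:G/C; 28:A/T; 29:C/T; 36:A/T; 39:A/T; 42:G/C; 44:T/G.
p = 11/47 = 0.234043.
d = −0.75 · ln(1 − (4/3)·0.234043) = −0.75 · ln(0.687943) = −0.75 · (-0.374049) = 0.2805.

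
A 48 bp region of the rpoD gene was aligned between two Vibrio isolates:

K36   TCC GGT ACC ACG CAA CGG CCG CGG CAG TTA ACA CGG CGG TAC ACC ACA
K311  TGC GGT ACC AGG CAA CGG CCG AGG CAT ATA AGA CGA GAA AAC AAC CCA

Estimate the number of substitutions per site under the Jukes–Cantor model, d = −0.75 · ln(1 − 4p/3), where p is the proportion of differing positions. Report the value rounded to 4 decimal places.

The sequences differ at positions 2 (C/G), 11 (C/G), 22 (C/A), 27 (G/T), 28 (T/A), 32 (C/G), 36 (G/A), 37 (C/G), 38 (G/A), 39 (G/A), 40 (T/A), 44 (C/A), 46 (A/C).
p = 13/48 = 0.270833.
d = −0.75 · ln(1 − (4/3)·0.270833) = −0.75 · ln(0.638889) = −0.75 · (-0.448025) = 0.3360.

0.3360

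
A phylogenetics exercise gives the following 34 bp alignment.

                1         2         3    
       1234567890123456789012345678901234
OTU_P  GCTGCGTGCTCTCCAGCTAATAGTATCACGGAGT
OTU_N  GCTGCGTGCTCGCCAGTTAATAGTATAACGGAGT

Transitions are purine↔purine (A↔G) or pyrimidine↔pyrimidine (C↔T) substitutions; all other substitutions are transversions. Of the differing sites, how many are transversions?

2

Mismatches occur at site 12 (T→G, transversion), site 17 (C→T, transition), site 27 (C→A, transversion).
Of the 3 differences, 1 transition and 2 transversions, so the answer is 2.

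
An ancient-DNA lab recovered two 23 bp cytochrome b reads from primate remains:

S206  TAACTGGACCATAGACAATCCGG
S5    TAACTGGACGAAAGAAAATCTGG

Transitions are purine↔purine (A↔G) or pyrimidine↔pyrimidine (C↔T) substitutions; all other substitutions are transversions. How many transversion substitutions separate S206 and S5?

The sequences differ at positions 10 (C/G, transversion), 12 (T/A, transversion), 16 (C/A, transversion), 21 (C/T, transition).
Of the 4 differences, 1 transition and 3 transversions, so the answer is 3.

3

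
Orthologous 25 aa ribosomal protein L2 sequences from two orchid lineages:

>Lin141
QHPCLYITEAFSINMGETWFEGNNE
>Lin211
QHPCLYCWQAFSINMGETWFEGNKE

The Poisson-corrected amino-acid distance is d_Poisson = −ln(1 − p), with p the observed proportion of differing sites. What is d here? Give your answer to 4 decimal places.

Differing sites — 7:I/C; 8:T/W; 9:E/Q; 24:N/K.
p = 4/25 = 0.160000.
d = −ln(1 − 0.160000) = −ln(0.840000) = 0.1744.

0.1744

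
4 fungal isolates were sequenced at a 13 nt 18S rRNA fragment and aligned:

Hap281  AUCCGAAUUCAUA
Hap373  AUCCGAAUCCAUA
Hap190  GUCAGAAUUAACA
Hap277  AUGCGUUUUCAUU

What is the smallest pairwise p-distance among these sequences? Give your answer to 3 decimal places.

Pairwise Hamming distances:
  Hap281 vs Hap373: 1
  Hap281 vs Hap190: 4
  Hap281 vs Hap277: 4
  Hap373 vs Hap190: 5
  Hap373 vs Hap277: 5
  Hap190 vs Hap277: 8
The smallest is 1 mismatch, between Hap281 and Hap373; p = 1/13 = 0.077.

0.077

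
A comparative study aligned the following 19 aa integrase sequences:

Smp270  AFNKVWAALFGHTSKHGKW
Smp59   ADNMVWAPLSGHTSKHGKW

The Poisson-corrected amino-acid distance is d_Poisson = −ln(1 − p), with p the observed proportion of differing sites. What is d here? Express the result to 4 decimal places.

0.2364

Differing sites — 2:F/D; 4:K/M; 8:A/P; 10:F/S.
p = 4/19 = 0.210526.
d = −ln(1 − 0.210526) = −ln(0.789474) = 0.2364.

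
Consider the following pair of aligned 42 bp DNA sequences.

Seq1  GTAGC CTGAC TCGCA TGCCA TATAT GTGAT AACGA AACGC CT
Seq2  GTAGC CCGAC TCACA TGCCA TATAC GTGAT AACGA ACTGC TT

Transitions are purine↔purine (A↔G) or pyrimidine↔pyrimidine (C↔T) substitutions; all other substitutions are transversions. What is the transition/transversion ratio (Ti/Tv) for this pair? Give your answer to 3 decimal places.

Mismatches occur at site 7 (T→C, transition), site 13 (G→A, transition), site 25 (T→C, transition), site 37 (A→C, transversion), site 38 (C→T, transition), site 41 (C→T, transition).
Of the 6 differences, 5 transitions and 1 transversion, so Ti/Tv = 5/1 = 5.000.

5.000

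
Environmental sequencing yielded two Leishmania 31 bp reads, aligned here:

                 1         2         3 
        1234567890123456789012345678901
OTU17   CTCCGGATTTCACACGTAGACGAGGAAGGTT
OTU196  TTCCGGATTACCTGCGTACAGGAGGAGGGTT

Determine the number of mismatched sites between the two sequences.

Differing sites — 1:C/T; 10:T/A; 12:A/C; 13:C/T; 14:A/G; 19:G/C; 21:C/G; 27:A/G.
That gives 8 mismatches out of 31 aligned sites, so the Hamming distance is 8.

8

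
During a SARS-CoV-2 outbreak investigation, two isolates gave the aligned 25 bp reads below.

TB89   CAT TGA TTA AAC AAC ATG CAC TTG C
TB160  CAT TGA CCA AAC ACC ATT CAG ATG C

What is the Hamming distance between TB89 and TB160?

Mismatches occur at site 7 (T/C), site 8 (T/C), site 14 (A/C), site 18 (G/T), site 21 (C/G), site 22 (T/A).
That gives 6 mismatches out of 25 aligned sites, so the Hamming distance is 6.

6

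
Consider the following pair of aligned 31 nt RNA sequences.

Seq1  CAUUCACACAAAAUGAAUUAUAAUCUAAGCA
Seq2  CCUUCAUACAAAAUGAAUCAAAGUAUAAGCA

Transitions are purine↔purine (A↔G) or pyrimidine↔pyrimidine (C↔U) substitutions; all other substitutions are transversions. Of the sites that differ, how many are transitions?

Differing sites — 2:A/C (Tv); 7:C/U (Ti); 19:U/C (Ti); 21:U/A (Tv); 23:A/G (Ti); 25:C/A (Tv).
Of the 6 differences, 3 transitions and 3 transversions, so the answer is 3.

3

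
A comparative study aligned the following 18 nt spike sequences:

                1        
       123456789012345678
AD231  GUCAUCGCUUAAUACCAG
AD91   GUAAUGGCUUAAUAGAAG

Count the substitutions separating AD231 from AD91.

Mismatches occur at site 3 (C→A), site 6 (C→G), site 15 (C→G), site 16 (C→A).
That gives 4 mismatches out of 18 aligned sites, so the Hamming distance is 4.

4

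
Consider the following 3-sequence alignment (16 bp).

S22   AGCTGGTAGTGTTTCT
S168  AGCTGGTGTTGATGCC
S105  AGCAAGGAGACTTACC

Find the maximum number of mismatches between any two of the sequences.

Pairwise Hamming distances:
  S22 vs S168: 5
  S22 vs S105: 7
  S168 vs S105: 9
The largest is 9, between S168 and S105.

9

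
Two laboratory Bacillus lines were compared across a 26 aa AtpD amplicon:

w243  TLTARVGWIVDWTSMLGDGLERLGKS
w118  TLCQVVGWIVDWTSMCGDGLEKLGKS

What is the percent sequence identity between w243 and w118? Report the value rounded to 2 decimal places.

80.77%

The sequences differ at positions 3 (T/C), 4 (A/Q), 5 (R/V), 16 (L/C), 22 (R/K).
21 of the 26 sites match, so the percent identity is 21/26 × 100 = 80.77%.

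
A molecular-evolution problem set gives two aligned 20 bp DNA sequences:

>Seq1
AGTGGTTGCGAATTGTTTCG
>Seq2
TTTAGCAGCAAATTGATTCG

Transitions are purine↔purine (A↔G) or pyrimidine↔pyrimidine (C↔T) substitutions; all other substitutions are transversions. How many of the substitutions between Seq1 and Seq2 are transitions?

3

Differing sites — 1:A/T (Tv); 2:G/T (Tv); 4:G/A (Ti); 6:T/C (Ti); 7:T/A (Tv); 10:G/A (Ti); 16:T/A (Tv).
Of the 7 differences, 3 transitions and 4 transversions, so the answer is 3.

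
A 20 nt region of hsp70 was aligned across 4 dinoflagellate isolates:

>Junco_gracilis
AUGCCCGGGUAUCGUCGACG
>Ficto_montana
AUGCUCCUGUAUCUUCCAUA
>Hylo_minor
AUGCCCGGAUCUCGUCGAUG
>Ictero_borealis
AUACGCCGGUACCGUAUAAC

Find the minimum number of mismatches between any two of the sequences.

Pairwise Hamming distances:
  Junco_gracilis vs Ficto_montana: 7
  Junco_gracilis vs Hylo_minor: 3
  Junco_gracilis vs Ictero_borealis: 8
  Ficto_montana vs Hylo_minor: 8
  Ficto_montana vs Ictero_borealis: 9
  Hylo_minor vs Ictero_borealis: 10
The smallest is 3, between Junco_gracilis and Hylo_minor.

3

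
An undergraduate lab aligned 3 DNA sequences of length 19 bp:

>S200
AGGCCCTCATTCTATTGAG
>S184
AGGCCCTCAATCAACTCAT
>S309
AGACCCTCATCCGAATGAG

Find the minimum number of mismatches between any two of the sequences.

Pairwise Hamming distances:
  S200 vs S184: 5
  S200 vs S309: 4
  S184 vs S309: 7
The smallest is 4, between S200 and S309.

4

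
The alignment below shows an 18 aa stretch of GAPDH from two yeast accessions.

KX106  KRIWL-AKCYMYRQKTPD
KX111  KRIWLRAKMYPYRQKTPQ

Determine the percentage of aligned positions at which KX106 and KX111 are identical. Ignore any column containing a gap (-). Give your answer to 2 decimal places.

82.35%

Excluding the 1 gap column leaves 17 comparable sites.
Differing sites — 9:C/M; 11:M/P; 18:D/Q.
14 of the 17 comparable sites match, so the percent identity is 14/17 × 100 = 82.35%.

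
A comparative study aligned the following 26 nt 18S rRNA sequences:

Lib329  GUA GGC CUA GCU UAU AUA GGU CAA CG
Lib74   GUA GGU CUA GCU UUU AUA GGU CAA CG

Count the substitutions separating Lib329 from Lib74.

2

Differing sites — 6:C/U; 14:A/U.
That gives 2 mismatches out of 26 aligned sites, so the Hamming distance is 2.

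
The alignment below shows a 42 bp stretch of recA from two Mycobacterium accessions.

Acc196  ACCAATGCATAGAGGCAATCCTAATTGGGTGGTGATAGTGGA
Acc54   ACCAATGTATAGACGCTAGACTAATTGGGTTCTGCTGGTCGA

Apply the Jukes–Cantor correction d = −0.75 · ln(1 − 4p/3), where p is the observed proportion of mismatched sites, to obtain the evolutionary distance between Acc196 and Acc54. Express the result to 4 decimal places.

The sequences differ at positions 8 (C/T), 14 (G/C), 17 (A/T), 19 (T/G), 20 (C/A), 31 (G/T), 32 (G/C), 35 (A/C), 37 (A/G), 40 (G/C).
p = 10/42 = 0.238095.
d = −0.75 · ln(1 − (4/3)·0.238095) = −0.75 · ln(0.682540) = −0.75 · (-0.381934) = 0.2865.

0.2865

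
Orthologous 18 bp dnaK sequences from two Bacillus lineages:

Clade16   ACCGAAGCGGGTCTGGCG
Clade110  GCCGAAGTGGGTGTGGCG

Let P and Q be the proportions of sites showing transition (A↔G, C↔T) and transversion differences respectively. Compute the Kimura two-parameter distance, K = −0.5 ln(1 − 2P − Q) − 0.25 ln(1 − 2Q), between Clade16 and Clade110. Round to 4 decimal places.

Differing sites — 1:A/G (Ti); 8:C/T (Ti); 13:C/G (Tv).
Of the 3 differences, 2 transitions and 1 transversion over 18 sites: P = 2/18 = 0.111111, Q = 1/18 = 0.055556.
d = −0.5·ln(0.722222) − 0.25·ln(0.888888) = −0.5·(-0.325423) − 0.25·(-0.117784) = 0.1922.

0.1922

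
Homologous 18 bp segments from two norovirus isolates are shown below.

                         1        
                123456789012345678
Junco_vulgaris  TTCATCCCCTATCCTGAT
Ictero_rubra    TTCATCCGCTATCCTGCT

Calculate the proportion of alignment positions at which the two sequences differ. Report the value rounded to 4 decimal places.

The sequences differ at positions 8 (C/G), 17 (A/C).
There are 2 differences over 18 sites, so p = 2/18 = 0.1111.

0.1111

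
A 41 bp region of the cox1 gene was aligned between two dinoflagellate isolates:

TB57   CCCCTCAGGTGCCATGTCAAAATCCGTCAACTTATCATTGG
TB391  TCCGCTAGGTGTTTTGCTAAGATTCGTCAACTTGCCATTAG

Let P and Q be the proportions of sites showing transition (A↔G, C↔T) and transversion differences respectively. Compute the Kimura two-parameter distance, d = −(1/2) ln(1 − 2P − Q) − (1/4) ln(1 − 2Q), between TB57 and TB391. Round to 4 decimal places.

Mismatches occur at site 1 (C/T, transition), site 4 (C/G, transversion), site 5 (T/C, transition), site 6 (C/T, transition), site 12 (C/T, transition), site 13 (C/T, transition), site 14 (A/T, transversion), site 17 (T/C, transition), site 18 (C/T, transition), site 21 (A/G, transition), site 24 (C/T, transition), site 34 (A/G, transition), site 35 (T/C, transition), site 40 (G/A, transition).
Of the 14 differences, 12 transitions and 2 transversions over 41 sites: P = 12/41 = 0.292683, Q = 2/41 = 0.048780.
d = −0.5·ln(0.365854) − 0.25·ln(0.902440) = −0.5·(-1.005521) − 0.25·(-0.102653) = 0.5284.

0.5284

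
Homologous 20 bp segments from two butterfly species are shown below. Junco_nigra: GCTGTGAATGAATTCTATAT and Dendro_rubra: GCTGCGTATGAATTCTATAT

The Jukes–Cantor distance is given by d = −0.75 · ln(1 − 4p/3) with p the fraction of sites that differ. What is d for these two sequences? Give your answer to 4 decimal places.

0.1073

The sequences differ at positions 5 (T/C), 7 (A/T).
p = 2/20 = 0.100000.
d = −0.75 · ln(1 − (4/3)·0.100000) = −0.75 · ln(0.866667) = −0.75 · (-0.143100) = 0.1073.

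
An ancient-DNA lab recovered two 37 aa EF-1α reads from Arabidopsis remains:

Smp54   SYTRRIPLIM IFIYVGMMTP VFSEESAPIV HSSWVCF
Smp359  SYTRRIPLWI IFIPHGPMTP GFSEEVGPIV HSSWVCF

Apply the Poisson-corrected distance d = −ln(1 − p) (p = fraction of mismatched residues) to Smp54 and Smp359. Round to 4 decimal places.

Mismatches occur at site 9 (I↔W), site 10 (M↔I), site 14 (Y↔P), site 15 (V↔H), site 17 (M↔P), site 21 (V↔G), site 26 (S↔V), site 27 (A↔G).
p = 8/37 = 0.216216.
d = −ln(1 − 0.216216) = −ln(0.783784) = 0.2436.

0.2436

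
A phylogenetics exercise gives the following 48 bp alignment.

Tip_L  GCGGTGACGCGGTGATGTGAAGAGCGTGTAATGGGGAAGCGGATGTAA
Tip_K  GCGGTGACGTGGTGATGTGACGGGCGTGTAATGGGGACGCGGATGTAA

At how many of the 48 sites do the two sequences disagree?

Differing sites — 10:C/T; 21:A/C; 23:A/G; 38:A/C.
That gives 4 mismatches out of 48 aligned sites, so the Hamming distance is 4.

4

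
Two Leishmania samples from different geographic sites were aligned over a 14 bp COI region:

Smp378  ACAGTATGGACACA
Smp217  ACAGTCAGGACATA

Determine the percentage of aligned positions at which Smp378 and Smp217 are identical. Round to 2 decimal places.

The sequences differ at positions 6 (A/C), 7 (T/A), 13 (C/T).
11 of the 14 sites match, so the percent identity is 11/14 × 100 = 78.57%.

78.57%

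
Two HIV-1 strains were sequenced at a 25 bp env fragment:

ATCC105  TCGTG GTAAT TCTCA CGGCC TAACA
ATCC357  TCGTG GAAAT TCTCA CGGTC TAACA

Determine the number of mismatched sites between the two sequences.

Mismatches occur at site 7 (T↔A), site 19 (C↔T).
That gives 2 mismatches out of 25 aligned sites, so the Hamming distance is 2.

2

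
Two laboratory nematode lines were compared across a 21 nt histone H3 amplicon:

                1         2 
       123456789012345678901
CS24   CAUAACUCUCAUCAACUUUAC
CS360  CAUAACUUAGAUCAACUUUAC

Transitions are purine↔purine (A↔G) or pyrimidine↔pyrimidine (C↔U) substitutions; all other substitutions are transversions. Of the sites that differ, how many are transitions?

Differing sites — 8:C/U (Ti); 9:U/A (Tv); 10:C/G (Tv).
Of the 3 differences, 1 transition and 2 transversions, so the answer is 1.

1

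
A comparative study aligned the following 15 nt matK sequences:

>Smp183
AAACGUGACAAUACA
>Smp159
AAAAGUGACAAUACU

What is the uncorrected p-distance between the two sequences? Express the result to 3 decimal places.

Differing sites — 4:C/A; 15:A/U.
There are 2 differences over 15 sites, so p = 2/15 = 0.133.

0.133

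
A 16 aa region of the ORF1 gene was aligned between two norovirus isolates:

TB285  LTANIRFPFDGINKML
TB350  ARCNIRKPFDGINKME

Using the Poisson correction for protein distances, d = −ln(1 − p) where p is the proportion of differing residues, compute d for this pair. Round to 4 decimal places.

Mismatches occur at site 1 (L/A), site 2 (T/R), site 3 (A/C), site 7 (F/K), site 16 (L/E).
p = 5/16 = 0.312500.
d = −ln(1 − 0.312500) = −ln(0.687500) = 0.3747.

0.3747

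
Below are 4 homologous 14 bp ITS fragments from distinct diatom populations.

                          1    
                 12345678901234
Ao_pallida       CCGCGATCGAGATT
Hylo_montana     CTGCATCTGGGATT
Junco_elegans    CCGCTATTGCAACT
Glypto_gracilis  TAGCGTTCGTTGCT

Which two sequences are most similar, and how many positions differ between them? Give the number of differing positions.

5

Pairwise Hamming distances:
  Ao_pallida vs Hylo_montana: 6
  Ao_pallida vs Junco_elegans: 5
  Ao_pallida vs Glypto_gracilis: 7
  Hylo_montana vs Junco_elegans: 7
  Hylo_montana vs Glypto_gracilis: 9
  Junco_elegans vs Glypto_gracilis: 8
The smallest is 5, between Ao_pallida and Junco_elegans.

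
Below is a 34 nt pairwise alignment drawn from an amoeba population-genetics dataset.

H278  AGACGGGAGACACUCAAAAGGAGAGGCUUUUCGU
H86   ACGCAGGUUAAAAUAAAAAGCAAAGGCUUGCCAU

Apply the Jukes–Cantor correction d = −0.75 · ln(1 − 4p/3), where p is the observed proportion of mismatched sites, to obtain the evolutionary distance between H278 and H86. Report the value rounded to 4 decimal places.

Differing sites — 2:G/C; 3:A/G; 5:G/A; 8:A/U; 9:G/U; 11:C/A; 13:C/A; 15:C/A; 21:G/C; 23:G/A; 30:U/G; 31:U/C; 33:G/A.
p = 13/34 = 0.382353.
d = −0.75 · ln(1 − (4/3)·0.382353) = −0.75 · ln(0.490196) = −0.75 · (-0.712950) = 0.5347.

0.5347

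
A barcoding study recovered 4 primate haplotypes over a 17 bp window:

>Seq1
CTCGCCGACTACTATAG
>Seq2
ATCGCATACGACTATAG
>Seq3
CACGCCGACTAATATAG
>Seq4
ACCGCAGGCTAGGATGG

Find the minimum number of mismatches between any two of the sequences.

2

Pairwise Hamming distances:
  Seq1 vs Seq2: 4
  Seq1 vs Seq3: 2
  Seq1 vs Seq4: 7
  Seq2 vs Seq3: 6
  Seq2 vs Seq4: 7
  Seq3 vs Seq4: 7
The smallest is 2, between Seq1 and Seq3.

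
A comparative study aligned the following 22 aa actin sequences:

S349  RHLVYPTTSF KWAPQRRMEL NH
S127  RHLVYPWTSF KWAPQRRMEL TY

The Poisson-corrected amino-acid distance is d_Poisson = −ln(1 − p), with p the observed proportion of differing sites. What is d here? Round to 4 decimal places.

0.1466

Differing sites — 7:T/W; 21:N/T; 22:H/Y.
p = 3/22 = 0.136364.
d = −ln(1 − 0.136364) = −ln(0.863636) = 0.1466.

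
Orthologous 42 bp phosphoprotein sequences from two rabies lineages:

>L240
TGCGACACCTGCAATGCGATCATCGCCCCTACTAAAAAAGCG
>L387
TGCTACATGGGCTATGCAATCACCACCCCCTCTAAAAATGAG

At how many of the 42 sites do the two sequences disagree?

Mismatches occur at site 4 (G/T), site 8 (C/T), site 9 (C/G), site 10 (T/G), site 13 (A/T), site 18 (G/A), site 23 (T/C), site 25 (G/A), site 30 (T/C), site 31 (A/T), site 39 (A/T), site 41 (C/A).
That gives 12 mismatches out of 42 aligned sites, so the Hamming distance is 12.

12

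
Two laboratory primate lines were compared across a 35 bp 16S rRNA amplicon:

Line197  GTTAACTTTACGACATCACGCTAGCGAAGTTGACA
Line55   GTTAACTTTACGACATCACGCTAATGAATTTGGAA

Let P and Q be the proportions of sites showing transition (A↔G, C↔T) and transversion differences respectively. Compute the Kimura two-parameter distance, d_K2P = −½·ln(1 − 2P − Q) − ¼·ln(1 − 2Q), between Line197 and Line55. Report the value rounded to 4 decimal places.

Differing sites — 24:G/A (Ti); 25:C/T (Ti); 29:G/T (Tv); 33:A/G (Ti); 34:C/A (Tv).
Of the 5 differences, 3 transitions and 2 transversions over 35 sites: P = 3/35 = 0.085714, Q = 2/35 = 0.057143.
d = −0.5·ln(0.771429) − 0.25·ln(0.885714) = −0.5·(-0.259511) − 0.25·(-0.121361) = 0.1601.

0.1601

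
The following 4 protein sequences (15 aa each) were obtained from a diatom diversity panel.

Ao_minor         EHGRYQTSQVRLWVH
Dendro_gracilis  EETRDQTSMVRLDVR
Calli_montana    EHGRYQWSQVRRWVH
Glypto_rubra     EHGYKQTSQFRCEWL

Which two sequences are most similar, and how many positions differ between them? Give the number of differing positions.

Pairwise Hamming distances:
  Ao_minor vs Dendro_gracilis: 6
  Ao_minor vs Calli_montana: 2
  Ao_minor vs Glypto_rubra: 7
  Dendro_gracilis vs Calli_montana: 8
  Dendro_gracilis vs Glypto_rubra: 10
  Calli_montana vs Glypto_rubra: 8
The smallest is 2, between Ao_minor and Calli_montana.

2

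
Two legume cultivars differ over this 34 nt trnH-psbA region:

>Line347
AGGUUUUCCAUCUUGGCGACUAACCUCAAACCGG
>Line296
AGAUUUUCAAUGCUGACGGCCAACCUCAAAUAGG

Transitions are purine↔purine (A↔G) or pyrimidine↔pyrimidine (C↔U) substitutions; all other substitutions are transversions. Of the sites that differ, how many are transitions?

Mismatches occur at site 3 (G→A, transition), site 9 (C→A, transversion), site 12 (C→G, transversion), site 13 (U→C, transition), site 16 (G→A, transition), site 19 (A→G, transition), site 21 (U→C, transition), site 31 (C→U, transition), site 32 (C→A, transversion).
Of the 9 differences, 6 transitions and 3 transversions, so the answer is 6.

6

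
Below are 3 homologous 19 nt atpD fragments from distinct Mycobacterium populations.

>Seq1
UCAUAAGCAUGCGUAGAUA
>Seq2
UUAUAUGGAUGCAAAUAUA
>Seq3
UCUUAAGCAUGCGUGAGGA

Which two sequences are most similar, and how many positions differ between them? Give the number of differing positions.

Pairwise Hamming distances:
  Seq1 vs Seq2: 6
  Seq1 vs Seq3: 5
  Seq2 vs Seq3: 10
The smallest is 5, between Seq1 and Seq3.

5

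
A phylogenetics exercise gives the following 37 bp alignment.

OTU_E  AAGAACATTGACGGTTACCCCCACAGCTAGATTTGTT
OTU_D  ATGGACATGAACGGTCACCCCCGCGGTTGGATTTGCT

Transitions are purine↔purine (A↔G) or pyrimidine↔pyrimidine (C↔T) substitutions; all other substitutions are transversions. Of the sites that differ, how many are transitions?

The sequences differ at positions 2 (A/T, transversion), 4 (A/G, transition), 9 (T/G, transversion), 10 (G/A, transition), 16 (T/C, transition), 23 (A/G, transition), 25 (A/G, transition), 27 (C/T, transition), 29 (A/G, transition), 36 (T/C, transition).
Of the 10 differences, 8 transitions and 2 transversions, so the answer is 8.

8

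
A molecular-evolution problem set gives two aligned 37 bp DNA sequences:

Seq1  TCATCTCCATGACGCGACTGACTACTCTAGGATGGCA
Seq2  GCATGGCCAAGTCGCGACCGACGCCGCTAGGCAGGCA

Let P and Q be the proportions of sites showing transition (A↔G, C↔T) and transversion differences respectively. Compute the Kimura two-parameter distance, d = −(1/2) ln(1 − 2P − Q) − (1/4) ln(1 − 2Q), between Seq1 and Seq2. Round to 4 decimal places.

0.3904

Differing sites — 1:T/G (Tv); 5:C/G (Tv); 6:T/G (Tv); 10:T/A (Tv); 12:A/T (Tv); 19:T/C (Ti); 23:T/G (Tv); 24:A/C (Tv); 26:T/G (Tv); 32:A/C (Tv); 33:T/A (Tv).
Of the 11 differences, 1 transition and 10 transversions over 37 sites: P = 1/37 = 0.027027, Q = 10/37 = 0.270270.
d = −0.5·ln(0.675676) − 0.25·ln(0.459460) = −0.5·(-0.392042) − 0.25·(-0.777703) = 0.3904.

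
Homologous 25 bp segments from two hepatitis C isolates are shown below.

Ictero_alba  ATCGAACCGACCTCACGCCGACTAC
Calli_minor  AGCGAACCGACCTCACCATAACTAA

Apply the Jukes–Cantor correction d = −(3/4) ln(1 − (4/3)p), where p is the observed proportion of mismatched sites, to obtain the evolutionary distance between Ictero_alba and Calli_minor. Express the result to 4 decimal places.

Differing sites — 2:T/G; 17:G/C; 18:C/A; 19:C/T; 20:G/A; 25:C/A.
p = 6/25 = 0.240000.
d = −0.75 · ln(1 − (4/3)·0.240000) = −0.75 · ln(0.680000) = −0.75 · (-0.385662) = 0.2892.

0.2892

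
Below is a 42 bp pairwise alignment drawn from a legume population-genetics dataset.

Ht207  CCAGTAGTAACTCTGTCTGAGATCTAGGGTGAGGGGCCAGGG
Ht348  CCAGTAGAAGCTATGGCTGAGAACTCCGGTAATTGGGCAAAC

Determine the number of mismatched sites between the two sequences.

14

Mismatches occur at site 8 (T↔A), site 10 (A↔G), site 13 (C↔A), site 16 (T↔G), site 23 (T↔A), site 26 (A↔C), site 27 (G↔C), site 31 (G↔A), site 33 (G↔T), site 34 (G↔T), site 37 (C↔G), site 40 (G↔A), site 41 (G↔A), site 42 (G↔C).
That gives 14 mismatches out of 42 aligned sites, so the Hamming distance is 14.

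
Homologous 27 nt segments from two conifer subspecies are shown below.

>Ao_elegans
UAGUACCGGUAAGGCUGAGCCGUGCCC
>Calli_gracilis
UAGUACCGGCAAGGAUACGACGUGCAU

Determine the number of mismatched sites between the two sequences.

7

The sequences differ at positions 10 (U/C), 15 (C/A), 17 (G/A), 18 (A/C), 20 (C/A), 26 (C/A), 27 (C/U).
That gives 7 mismatches out of 27 aligned sites, so the Hamming distance is 7.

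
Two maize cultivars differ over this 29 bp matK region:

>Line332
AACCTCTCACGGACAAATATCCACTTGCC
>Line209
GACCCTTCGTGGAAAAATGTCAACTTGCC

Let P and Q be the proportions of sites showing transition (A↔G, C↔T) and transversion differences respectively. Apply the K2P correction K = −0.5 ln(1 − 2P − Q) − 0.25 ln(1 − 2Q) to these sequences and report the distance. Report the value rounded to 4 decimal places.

0.3667

Mismatches occur at site 1 (A↔G, transition), site 5 (T↔C, transition), site 6 (C↔T, transition), site 9 (A↔G, transition), site 10 (C↔T, transition), site 14 (C↔A, transversion), site 19 (A↔G, transition), site 22 (C↔A, transversion).
Of the 8 differences, 6 transitions and 2 transversions over 29 sites: P = 6/29 = 0.206897, Q = 2/29 = 0.068966.
d = −0.5·ln(0.517240) − 0.25·ln(0.862068) = −0.5·(-0.659248) − 0.25·(-0.148421) = 0.3667.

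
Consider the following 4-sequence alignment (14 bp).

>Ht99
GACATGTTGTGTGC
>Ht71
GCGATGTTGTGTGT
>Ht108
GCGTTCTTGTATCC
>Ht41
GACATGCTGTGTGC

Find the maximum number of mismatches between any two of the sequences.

7

Pairwise Hamming distances:
  Ht99 vs Ht71: 3
  Ht99 vs Ht108: 6
  Ht99 vs Ht41: 1
  Ht71 vs Ht108: 5
  Ht71 vs Ht41: 4
  Ht108 vs Ht41: 7
The largest is 7, between Ht108 and Ht41.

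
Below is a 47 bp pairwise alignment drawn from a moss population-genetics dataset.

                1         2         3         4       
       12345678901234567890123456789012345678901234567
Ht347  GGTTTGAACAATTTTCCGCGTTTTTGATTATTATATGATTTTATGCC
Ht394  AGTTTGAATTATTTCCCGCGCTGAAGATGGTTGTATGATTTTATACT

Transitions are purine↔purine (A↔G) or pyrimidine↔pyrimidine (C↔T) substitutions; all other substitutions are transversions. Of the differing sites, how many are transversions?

Mismatches occur at site 1 (G/A, transition), site 9 (C/T, transition), site 10 (A/T, transversion), site 15 (T/C, transition), site 21 (T/C, transition), site 23 (T/G, transversion), site 24 (T/A, transversion), site 25 (T/A, transversion), site 29 (T/G, transversion), site 30 (A/G, transition), site 33 (A/G, transition), site 45 (G/A, transition), site 47 (C/T, transition).
Of the 13 differences, 8 transitions and 5 transversions, so the answer is 5.

5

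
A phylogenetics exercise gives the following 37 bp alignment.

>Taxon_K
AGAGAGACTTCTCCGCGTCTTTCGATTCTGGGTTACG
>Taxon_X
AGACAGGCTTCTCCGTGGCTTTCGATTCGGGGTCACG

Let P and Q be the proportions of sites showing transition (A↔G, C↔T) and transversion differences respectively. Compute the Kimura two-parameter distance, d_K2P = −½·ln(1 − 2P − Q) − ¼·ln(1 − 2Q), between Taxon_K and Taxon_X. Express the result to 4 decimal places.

Differing sites — 4:G/C (Tv); 7:A/G (Ti); 16:C/T (Ti); 18:T/G (Tv); 29:T/G (Tv); 34:T/C (Ti).
Of the 6 differences, 3 transitions and 3 transversions over 37 sites: P = 3/37 = 0.081081, Q = 3/37 = 0.081081.
d = −0.5·ln(0.756757) − 0.25·ln(0.837838) = −0.5·(-0.278713) − 0.25·(-0.176931) = 0.1836.

0.1836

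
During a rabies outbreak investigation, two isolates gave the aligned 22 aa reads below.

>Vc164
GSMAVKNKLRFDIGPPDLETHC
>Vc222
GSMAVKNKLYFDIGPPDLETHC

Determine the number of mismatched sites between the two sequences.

The sequences differ at position 10 (R/Y).
That gives 1 mismatch out of 22 aligned sites, so the Hamming distance is 1.

1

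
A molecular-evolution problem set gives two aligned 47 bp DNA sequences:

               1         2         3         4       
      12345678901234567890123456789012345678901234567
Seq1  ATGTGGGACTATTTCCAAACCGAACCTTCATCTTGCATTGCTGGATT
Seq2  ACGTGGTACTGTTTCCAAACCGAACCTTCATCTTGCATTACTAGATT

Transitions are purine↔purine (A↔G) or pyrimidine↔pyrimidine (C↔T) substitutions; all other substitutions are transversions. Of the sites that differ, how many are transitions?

4

The sequences differ at positions 2 (T/C, transition), 7 (G/T, transversion), 11 (A/G, transition), 40 (G/A, transition), 43 (G/A, transition).
Of the 5 differences, 4 transitions and 1 transversion, so the answer is 4.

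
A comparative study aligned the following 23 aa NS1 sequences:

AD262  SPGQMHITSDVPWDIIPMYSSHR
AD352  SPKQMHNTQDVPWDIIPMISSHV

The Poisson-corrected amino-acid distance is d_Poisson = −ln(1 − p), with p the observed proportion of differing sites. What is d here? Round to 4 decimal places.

The sequences differ at positions 3 (G/K), 7 (I/N), 9 (S/Q), 19 (Y/I), 23 (R/V).
p = 5/23 = 0.217391.
d = −ln(1 − 0.217391) = −ln(0.782609) = 0.2451.

0.2451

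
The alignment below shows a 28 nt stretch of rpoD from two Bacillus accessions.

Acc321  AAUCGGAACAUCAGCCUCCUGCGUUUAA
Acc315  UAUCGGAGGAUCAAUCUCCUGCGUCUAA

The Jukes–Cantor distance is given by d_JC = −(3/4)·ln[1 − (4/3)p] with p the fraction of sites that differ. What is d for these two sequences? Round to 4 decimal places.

The sequences differ at positions 1 (A/U), 8 (A/G), 9 (C/G), 14 (G/A), 15 (C/U), 25 (U/C).
p = 6/28 = 0.214286.
d = −0.75 · ln(1 − (4/3)·0.214286) = −0.75 · ln(0.714285) = −0.75 · (-0.336473) = 0.2524.

0.2524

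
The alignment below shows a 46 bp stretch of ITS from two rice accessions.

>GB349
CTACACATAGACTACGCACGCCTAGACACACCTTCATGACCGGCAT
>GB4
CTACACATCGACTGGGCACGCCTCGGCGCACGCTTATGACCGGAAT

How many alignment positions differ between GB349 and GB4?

10

The sequences differ at positions 9 (A/C), 14 (A/G), 15 (C/G), 24 (A/C), 26 (A/G), 28 (A/G), 32 (C/G), 33 (T/C), 35 (C/T), 44 (C/A).
That gives 10 mismatches out of 46 aligned sites, so the Hamming distance is 10.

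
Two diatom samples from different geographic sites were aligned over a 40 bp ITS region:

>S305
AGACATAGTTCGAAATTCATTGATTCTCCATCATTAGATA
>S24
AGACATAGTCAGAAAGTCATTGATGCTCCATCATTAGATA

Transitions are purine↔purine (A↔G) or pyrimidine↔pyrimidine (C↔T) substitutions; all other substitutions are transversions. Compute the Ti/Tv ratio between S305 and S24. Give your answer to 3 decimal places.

The sequences differ at positions 10 (T/C, transition), 11 (C/A, transversion), 16 (T/G, transversion), 25 (T/G, transversion).
Of the 4 differences, 1 transition and 3 transversions, so Ti/Tv = 1/3 = 0.333.

0.333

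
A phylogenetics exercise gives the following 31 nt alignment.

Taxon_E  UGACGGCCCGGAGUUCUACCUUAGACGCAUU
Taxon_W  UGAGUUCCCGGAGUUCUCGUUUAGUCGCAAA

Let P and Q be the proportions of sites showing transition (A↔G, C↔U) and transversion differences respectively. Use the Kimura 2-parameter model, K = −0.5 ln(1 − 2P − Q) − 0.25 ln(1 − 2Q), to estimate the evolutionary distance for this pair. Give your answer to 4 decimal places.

0.3762

Differing sites — 4:C/G (Tv); 5:G/U (Tv); 6:G/U (Tv); 18:A/C (Tv); 19:C/G (Tv); 20:C/U (Ti); 25:A/U (Tv); 30:U/A (Tv); 31:U/A (Tv).
Of the 9 differences, 1 transition and 8 transversions over 31 sites: P = 1/31 = 0.032258, Q = 8/31 = 0.258065.
d = −0.5·ln(0.677419) − 0.25·ln(0.483870) = −0.5·(-0.389465) − 0.25·(-0.725939) = 0.3762.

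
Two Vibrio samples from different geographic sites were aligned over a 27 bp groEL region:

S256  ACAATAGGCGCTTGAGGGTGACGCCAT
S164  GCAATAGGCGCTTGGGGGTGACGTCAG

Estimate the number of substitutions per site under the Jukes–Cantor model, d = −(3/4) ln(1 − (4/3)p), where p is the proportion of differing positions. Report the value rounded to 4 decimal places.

0.1650

The sequences differ at positions 1 (A/G), 15 (A/G), 24 (C/T), 27 (T/G).
p = 4/27 = 0.148148.
d = −0.75 · ln(1 − (4/3)·0.148148) = −0.75 · ln(0.802469) = −0.75 · (-0.220062) = 0.1650.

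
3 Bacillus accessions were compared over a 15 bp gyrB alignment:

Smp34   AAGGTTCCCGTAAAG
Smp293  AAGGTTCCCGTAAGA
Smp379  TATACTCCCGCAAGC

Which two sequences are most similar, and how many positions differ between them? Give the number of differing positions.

2

Pairwise Hamming distances:
  Smp34 vs Smp293: 2
  Smp34 vs Smp379: 7
  Smp293 vs Smp379: 6
The smallest is 2, between Smp34 and Smp293.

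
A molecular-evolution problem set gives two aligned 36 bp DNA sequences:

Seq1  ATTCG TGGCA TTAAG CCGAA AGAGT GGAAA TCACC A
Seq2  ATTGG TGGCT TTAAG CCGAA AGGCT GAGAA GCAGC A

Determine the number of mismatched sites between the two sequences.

8

Mismatches occur at site 4 (C↔G), site 10 (A↔T), site 23 (A↔G), site 24 (G↔C), site 27 (G↔A), site 28 (A↔G), site 31 (T↔G), site 34 (C↔G).
That gives 8 mismatches out of 36 aligned sites, so the Hamming distance is 8.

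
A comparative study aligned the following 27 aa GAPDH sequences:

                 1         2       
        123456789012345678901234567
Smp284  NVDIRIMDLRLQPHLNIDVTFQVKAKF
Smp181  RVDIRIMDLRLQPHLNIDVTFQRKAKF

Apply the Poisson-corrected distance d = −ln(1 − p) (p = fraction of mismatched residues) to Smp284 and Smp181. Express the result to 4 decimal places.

Mismatches occur at site 1 (N↔R), site 23 (V↔R).
p = 2/27 = 0.074074.
d = −ln(1 − 0.074074) = −ln(0.925926) = 0.0770.

0.0770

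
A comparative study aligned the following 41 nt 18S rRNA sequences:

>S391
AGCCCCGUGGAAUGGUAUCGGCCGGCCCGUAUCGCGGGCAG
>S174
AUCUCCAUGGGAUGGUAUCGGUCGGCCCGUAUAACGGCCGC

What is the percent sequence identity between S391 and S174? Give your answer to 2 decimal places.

75.61%

The sequences differ at positions 2 (G/U), 4 (C/U), 7 (G/A), 11 (A/G), 22 (C/U), 33 (C/A), 34 (G/A), 38 (G/C), 40 (A/G), 41 (G/C).
31 of the 41 sites match, so the percent identity is 31/41 × 100 = 75.61%.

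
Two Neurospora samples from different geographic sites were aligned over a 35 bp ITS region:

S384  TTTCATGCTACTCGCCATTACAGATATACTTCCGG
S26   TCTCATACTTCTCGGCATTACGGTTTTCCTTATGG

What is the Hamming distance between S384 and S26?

Differing sites — 2:T/C; 7:G/A; 10:A/T; 15:C/G; 22:A/G; 24:A/T; 26:A/T; 28:A/C; 32:C/A; 33:C/T.
That gives 10 mismatches out of 35 aligned sites, so the Hamming distance is 10.

10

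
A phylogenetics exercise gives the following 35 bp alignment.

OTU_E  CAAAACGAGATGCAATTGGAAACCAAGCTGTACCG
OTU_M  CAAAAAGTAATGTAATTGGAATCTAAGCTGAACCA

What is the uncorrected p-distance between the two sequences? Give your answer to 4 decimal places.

0.2286

Mismatches occur at site 6 (C→A), site 8 (A→T), site 9 (G→A), site 13 (C→T), site 22 (A→T), site 24 (C→T), site 31 (T→A), site 35 (G→A).
There are 8 differences over 35 sites, so p = 8/35 = 0.2286.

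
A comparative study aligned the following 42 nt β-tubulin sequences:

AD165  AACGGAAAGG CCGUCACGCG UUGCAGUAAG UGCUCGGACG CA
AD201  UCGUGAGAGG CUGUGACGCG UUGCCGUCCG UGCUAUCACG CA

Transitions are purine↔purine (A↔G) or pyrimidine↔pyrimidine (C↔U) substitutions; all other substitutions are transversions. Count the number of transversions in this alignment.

Differing sites — 1:A/U (Tv); 2:A/C (Tv); 3:C/G (Tv); 4:G/U (Tv); 7:A/G (Ti); 12:C/U (Ti); 15:C/G (Tv); 25:A/C (Tv); 28:A/C (Tv); 29:A/C (Tv); 35:C/A (Tv); 36:G/U (Tv); 37:G/C (Tv).
Of the 13 differences, 2 transitions and 11 transversions, so the answer is 11.

11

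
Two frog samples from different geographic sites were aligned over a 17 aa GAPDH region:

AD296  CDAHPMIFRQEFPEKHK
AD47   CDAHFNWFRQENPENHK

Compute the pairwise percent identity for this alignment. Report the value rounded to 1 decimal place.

70.6%

The sequences differ at positions 5 (P/F), 6 (M/N), 7 (I/W), 12 (F/N), 15 (K/N).
12 of the 17 sites match, so the percent identity is 12/17 × 100 = 70.6%.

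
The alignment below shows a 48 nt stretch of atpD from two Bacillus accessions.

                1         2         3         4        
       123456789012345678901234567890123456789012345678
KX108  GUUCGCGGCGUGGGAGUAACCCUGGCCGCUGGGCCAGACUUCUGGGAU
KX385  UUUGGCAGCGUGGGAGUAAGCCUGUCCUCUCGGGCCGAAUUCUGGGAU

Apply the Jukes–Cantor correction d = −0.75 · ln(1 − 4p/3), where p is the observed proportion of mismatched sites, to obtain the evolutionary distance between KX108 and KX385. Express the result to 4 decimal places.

0.2441

Differing sites — 1:G/U; 4:C/G; 7:G/A; 20:C/G; 25:G/U; 28:G/U; 31:G/C; 34:C/G; 36:A/C; 39:C/A.
p = 10/48 = 0.208333.
d = −0.75 · ln(1 − (4/3)·0.208333) = −0.75 · ln(0.722223) = −0.75 · (-0.325421) = 0.2441.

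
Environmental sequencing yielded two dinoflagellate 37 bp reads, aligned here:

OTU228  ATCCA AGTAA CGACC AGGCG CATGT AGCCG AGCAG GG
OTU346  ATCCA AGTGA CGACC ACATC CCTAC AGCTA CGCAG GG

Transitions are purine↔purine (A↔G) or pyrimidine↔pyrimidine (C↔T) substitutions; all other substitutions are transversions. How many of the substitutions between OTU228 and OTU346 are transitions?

The sequences differ at positions 9 (A/G, transition), 17 (G/C, transversion), 18 (G/A, transition), 19 (C/T, transition), 20 (G/C, transversion), 22 (A/C, transversion), 24 (G/A, transition), 25 (T/C, transition), 29 (C/T, transition), 30 (G/A, transition), 31 (A/C, transversion).
Of the 11 differences, 7 transitions and 4 transversions, so the answer is 7.

7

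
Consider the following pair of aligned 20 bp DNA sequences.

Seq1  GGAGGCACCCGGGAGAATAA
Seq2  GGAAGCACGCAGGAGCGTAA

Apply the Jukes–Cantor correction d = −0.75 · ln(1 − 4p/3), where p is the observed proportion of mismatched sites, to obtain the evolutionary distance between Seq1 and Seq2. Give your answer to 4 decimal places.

0.3041

Differing sites — 4:G/A; 9:C/G; 11:G/A; 16:A/C; 17:A/G.
p = 5/20 = 0.250000.
d = −0.75 · ln(1 − (4/3)·0.250000) = −0.75 · ln(0.666667) = −0.75 · (-0.405465) = 0.3041.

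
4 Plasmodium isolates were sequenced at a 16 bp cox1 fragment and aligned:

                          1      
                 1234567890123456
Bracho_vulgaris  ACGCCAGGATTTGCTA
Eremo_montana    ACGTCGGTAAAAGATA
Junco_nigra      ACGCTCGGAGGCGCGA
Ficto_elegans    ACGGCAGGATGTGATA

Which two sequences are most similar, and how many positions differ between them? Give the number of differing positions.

Pairwise Hamming distances:
  Bracho_vulgaris vs Eremo_montana: 7
  Bracho_vulgaris vs Junco_nigra: 6
  Bracho_vulgaris vs Ficto_elegans: 3
  Eremo_montana vs Junco_nigra: 9
  Eremo_montana vs Ficto_elegans: 6
  Junco_nigra vs Ficto_elegans: 7
The smallest is 3, between Bracho_vulgaris and Ficto_elegans.

3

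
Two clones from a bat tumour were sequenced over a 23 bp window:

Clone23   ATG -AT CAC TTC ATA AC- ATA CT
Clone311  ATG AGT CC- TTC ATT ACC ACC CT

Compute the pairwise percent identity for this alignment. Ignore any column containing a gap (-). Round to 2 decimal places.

Excluding the 3 gap columns leaves 20 comparable sites.
The sequences differ at positions 5 (A/G), 8 (A/C), 15 (A/T), 20 (T/C), 21 (A/C).
15 of the 20 comparable sites match, so the percent identity is 15/20 × 100 = 75.00%.

75.00%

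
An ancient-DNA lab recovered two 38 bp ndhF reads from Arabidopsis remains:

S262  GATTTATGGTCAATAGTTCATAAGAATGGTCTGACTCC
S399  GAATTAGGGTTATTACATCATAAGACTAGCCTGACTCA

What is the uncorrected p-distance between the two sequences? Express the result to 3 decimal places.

0.263

Differing sites — 3:T/A; 7:T/G; 11:C/T; 13:A/T; 16:G/C; 17:T/A; 26:A/C; 28:G/A; 30:T/C; 38:C/A.
There are 10 differences over 38 sites, so p = 10/38 = 0.263.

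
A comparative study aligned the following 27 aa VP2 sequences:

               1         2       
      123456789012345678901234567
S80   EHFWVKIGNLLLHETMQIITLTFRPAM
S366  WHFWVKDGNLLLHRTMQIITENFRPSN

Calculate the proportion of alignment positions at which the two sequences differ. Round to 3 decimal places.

The sequences differ at positions 1 (E/W), 7 (I/D), 14 (E/R), 21 (L/E), 22 (T/N), 26 (A/S), 27 (M/N).
There are 7 differences over 27 sites, so p = 7/27 = 0.259.

0.259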